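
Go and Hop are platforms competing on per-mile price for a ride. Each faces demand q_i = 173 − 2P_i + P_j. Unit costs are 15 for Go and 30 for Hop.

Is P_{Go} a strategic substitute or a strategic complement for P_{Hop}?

strategic complements

Go's profit: π = (P_{Go} − 15)(173 − 2P_{Go} + P_{Hop}).
∂π/∂P_{Go} = 203 − 4P_{Go} + P_{Hop} = 0 ⇒ P_{Go} = 50.75 + 0.25P_{Hop}.
The best-response slope dP_{Go}/dP_{Hop} = 0.25 > 0: the reaction function is upward-sloping, so the choices are strategic complements.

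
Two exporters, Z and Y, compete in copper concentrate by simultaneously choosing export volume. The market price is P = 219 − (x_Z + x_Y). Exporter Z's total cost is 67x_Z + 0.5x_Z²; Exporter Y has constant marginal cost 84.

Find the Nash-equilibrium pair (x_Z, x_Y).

33.8, 50.6

Exporter Z's profit: π = x_Z(219 − (x_Z + x_Y)) − 67x_Z − 0.5x_Z².
∂π/∂x_Z = 152 − 3x_Z − x_Y = 0, so x_Z = 152/3 − (1/3)x_Y.
For Y: ∂π/∂x_Y = 135 − 2x_Y − x_Z = 0 ⇒ x_Y = 67.5 − 0.5x_Z.
Plugging x_Y into Z's best response: x_Z = 152/3 − (1/3)(67.5 − 0.5x_Z) ⇒ (5/6)x_Z = 169/6, so x_Z = 33.8.
Then x_Y = 67.5 − 0.5·33.8 = 50.6.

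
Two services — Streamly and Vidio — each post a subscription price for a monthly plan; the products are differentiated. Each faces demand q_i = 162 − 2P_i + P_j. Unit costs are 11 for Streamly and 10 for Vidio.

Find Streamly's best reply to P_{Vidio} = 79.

65.75

Streamly's profit: π = (P_{Streamly} − 11)(162 − 2P_{Streamly} + P_{Vidio}).
∂π/∂P_{Streamly} = 184 − 4P_{Streamly} + P_{Vidio} = 0 ⇒ P_{Streamly} = 46 + 0.25P_{Vidio}.
At P_{Vidio} = 79: P_{Streamly} = 46 + 0.25·79 = 65.75.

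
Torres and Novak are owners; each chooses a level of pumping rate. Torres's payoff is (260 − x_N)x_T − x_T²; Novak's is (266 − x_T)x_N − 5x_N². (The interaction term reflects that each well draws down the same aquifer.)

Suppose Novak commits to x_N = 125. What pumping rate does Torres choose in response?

Expanding Torres's payoff: 260x_T − x_Nx_T − x_T².
∂π/∂x_T = 260 − x_N − 2x_T = 0, so x_T = 130 − 0.5x_N.
At x_N = 125: x_T = 130 − 0.5·125 = 67.5.

67.5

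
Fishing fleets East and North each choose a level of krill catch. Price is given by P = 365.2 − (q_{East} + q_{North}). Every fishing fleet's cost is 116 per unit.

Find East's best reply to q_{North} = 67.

Fishing fleet East's profit: π = q_{East}(365.2 − (q_{East} + q_{North})) − 116q_{East}.
∂π/∂q_{East} = 249.2 − 2q_{East} − q_{North} = 0, so q_{East} = 124.6 − 0.5q_{North}.
At q_{North} = 67: q_{East} = 124.6 − 0.5·67 = 91.1.

91.1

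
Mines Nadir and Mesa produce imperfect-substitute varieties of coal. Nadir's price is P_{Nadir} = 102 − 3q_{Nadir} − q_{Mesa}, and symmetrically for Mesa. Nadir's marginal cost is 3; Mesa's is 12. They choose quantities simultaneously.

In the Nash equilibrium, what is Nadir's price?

Mine Nadir's profit: π = q_{Nadir}(102 − 3q_{Nadir} − q_{Mesa}) − 3q_{Nadir}.
∂π/∂q_{Nadir} = 99 − 6q_{Nadir} − q_{Mesa} = 0 ⇒ q_{Nadir} = 16.5 − (1/6)q_{Mesa}.
Similarly q_{Mesa} = 15 − (1/6)q_{Nadir}.
Solving the two reaction functions simultaneously: (1 − (−1/6)(−1/6))q_{Nadir} = 16.5 − (1/6)·15, so (35/36)q_{Nadir} = 14 and q_{Nadir} = 14.4.
Then q_{Mesa} = 15 − (1/6)·14.4 = 12.6.
P_{Nadir} = 102 − 3·14.4 − 12.6 = 46.2.

46.2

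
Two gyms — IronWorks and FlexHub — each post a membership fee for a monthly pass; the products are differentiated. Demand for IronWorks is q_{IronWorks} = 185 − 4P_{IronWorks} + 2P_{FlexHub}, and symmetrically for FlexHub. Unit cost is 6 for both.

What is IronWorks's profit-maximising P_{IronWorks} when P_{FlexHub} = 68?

43.125

IronWorks's profit: π = (P_{IronWorks} − 6)(185 − 4P_{IronWorks} + 2P_{FlexHub}).
∂π/∂P_{IronWorks} = 209 − 8P_{IronWorks} + 2P_{FlexHub} = 0 ⇒ P_{IronWorks} = 26.125 + 0.25P_{FlexHub}.
At P_{FlexHub} = 68: P_{IronWorks} = 26.125 + 0.25·68 = 43.125.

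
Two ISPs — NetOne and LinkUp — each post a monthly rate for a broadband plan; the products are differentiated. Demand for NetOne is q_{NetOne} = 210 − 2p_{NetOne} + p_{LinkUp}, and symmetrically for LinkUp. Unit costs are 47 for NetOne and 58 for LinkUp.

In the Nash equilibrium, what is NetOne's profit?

6227.28

NetOne's profit: π = (p_{NetOne} − 47)(210 − 2p_{NetOne} + p_{LinkUp}).
∂π/∂p_{NetOne} = 304 − 4p_{NetOne} + p_{LinkUp} = 0 ⇒ p_{NetOne} = 76 + 0.25p_{LinkUp}.
Similarly p_{LinkUp} = 81.5 + 0.25p_{NetOne}.
Substituting the second reaction function into the first: p_{NetOne} = 76 + 0.25(81.5 + 0.25p_{NetOne}), which gives 0.9375p_{NetOne} = 96.375 ⇒ p_{NetOne} = 102.8.
Then p_{LinkUp} = 81.5 + 0.25·102.8 = 107.2.
q_{NetOne} = 210 − 2·102.8 + 107.2 = 111.6.
Profit = (102.8 − 47)·111.6 = 6227.28.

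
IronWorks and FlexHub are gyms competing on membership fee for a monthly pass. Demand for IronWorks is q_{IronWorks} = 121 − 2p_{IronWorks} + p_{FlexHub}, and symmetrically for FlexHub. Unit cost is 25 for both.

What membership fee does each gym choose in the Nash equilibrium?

57

IronWorks's profit: π = (p_{IronWorks} − 25)(121 − 2p_{IronWorks} + p_{FlexHub}).
∂π/∂p_{IronWorks} = 171 − 4p_{IronWorks} + p_{FlexHub} = 0 ⇒ p_{IronWorks} = 42.75 + 0.25p_{FlexHub}.
By symmetry p_{FlexHub} = p_{IronWorks}; substituting into the reaction function, 0.75p_{IronWorks} = 42.75 and p_{IronWorks} = 57.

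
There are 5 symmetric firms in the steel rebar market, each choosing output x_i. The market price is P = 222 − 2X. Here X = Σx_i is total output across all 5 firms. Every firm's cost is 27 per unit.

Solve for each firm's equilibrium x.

A representative firm's profit is π_i = x_i(222 − 2X) − 27x_i, with X = x_i + Σ_{j≠i} x_j.
First-order condition: 195 − 4x_i − 2Σ_{j≠i} x_j = 0.
With identical firms, set every x_j = x: then 195 − 4x − 8x = 0, i.e. x = 195/12 = 16.25.

16.25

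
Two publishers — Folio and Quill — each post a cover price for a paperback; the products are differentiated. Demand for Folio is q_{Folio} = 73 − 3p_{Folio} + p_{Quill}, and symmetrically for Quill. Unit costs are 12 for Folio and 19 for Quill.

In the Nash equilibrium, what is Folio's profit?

324.48

Folio's profit: π = (p_{Folio} − 12)(73 − 3p_{Folio} + p_{Quill}).
∂π/∂p_{Folio} = 109 − 6p_{Folio} + p_{Quill} = 0 ⇒ p_{Folio} = 109/6 + (1/6)p_{Quill}.
Similarly p_{Quill} = 65/3 + (1/6)p_{Folio}.
Plugging p_{Quill} into Folio's best response: p_{Folio} = 109/6 + (1/6)(65/3 + (1/6)p_{Folio}) ⇒ (35/36)p_{Folio} = 196/9, so p_{Folio} = 22.4.
Then p_{Quill} = 65/3 + (1/6)·22.4 = 25.4.
q_{Folio} = 73 − 3·22.4 + 25.4 = 31.2.
Profit = (22.4 − 12)·31.2 = 324.48.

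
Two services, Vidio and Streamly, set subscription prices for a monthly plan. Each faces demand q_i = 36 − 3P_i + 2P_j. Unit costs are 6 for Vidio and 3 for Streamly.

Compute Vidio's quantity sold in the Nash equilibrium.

20.8125

Vidio's profit: π = (P_{Vidio} − 6)(36 − 3P_{Vidio} + 2P_{Streamly}).
∂π/∂P_{Vidio} = 54 − 6P_{Vidio} + 2P_{Streamly} = 0 ⇒ P_{Vidio} = 9 + (1/3)P_{Streamly}.
Similarly P_{Streamly} = 7.5 + (1/3)P_{Vidio}.
Plugging P_{Streamly} into Vidio's best response: P_{Vidio} = 9 + (1/3)(7.5 + (1/3)P_{Vidio}) ⇒ (8/9)P_{Vidio} = 11.5, so P_{Vidio} = 12.9375.
Then P_{Streamly} = 7.5 + (1/3)·12.9375 = 11.8125.
q_{Vidio} = 36 − 3·12.9375 + 2·11.8125 = 20.8125.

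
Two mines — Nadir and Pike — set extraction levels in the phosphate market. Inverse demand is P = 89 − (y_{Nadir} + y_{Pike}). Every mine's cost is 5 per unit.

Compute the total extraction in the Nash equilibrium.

Mine Nadir's profit: π = y_{Nadir}(89 − (y_{Nadir} + y_{Pike})) − 5y_{Nadir}.
∂π/∂y_{Nadir} = 84 − 2y_{Nadir} − y_{Pike} = 0, so y_{Nadir} = 42 − 0.5y_{Pike}.
By symmetry y_{Pike} = y_{Nadir}; substituting into the reaction function, 1.5y_{Nadir} = 42 and y_{Nadir} = 28.
Total extraction: 28 + 28 = 56.

56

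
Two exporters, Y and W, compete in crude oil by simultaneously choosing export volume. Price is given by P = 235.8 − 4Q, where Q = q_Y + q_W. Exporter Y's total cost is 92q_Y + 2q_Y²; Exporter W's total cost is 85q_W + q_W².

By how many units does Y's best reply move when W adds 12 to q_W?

-4

Exporter Y's profit: π = q_Y(235.8 − 4(q_Y + q_W)) − 92q_Y − 2q_Y².
∂π/∂q_Y = 143.8 − 12q_Y − 4q_W = 0, so q_Y = 719/60 − (1/3)q_W.
The reaction-function slope is −1/3, so a 12-unit rise in q_W moves q_Y by −1/3 × 12 = −4. Y's best response falls — the actions are strategic substitutes.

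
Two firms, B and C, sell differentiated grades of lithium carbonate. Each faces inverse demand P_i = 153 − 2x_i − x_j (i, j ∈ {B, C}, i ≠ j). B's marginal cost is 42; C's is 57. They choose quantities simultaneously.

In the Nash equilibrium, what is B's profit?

1076.48

Firm B's profit: π = x_B(153 − 2x_B − x_C) − 42x_B.
∂π/∂x_B = 111 − 4x_B − x_C = 0 ⇒ x_B = 27.75 − 0.25x_C.
Similarly x_C = 24 − 0.25x_B.
Plugging x_C into B's best response: x_B = 27.75 − 0.25(24 − 0.25x_B) ⇒ 0.9375x_B = 21.75, so x_B = 23.2.
Then x_C = 24 − 0.25·23.2 = 18.2.
P_B = 153 − 2·23.2 − 18.2 = 88.4.
Profit = (88.4 − 42)·23.2 = 1076.48.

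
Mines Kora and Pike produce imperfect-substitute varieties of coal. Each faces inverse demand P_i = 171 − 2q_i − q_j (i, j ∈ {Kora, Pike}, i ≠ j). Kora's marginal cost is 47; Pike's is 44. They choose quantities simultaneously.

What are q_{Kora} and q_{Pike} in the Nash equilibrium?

Mine Kora's profit: π = q_{Kora}(171 − 2q_{Kora} − q_{Pike}) − 47q_{Kora}.
∂π/∂q_{Kora} = 124 − 4q_{Kora} − q_{Pike} = 0 ⇒ q_{Kora} = 31 − 0.25q_{Pike}.
Similarly q_{Pike} = 31.75 − 0.25q_{Kora}.
Substituting the second reaction function into the first: q_{Kora} = 31 − 0.25(31.75 − 0.25q_{Kora}), which gives 0.9375q_{Kora} = 23.0625 ⇒ q_{Kora} = 24.6.
Then q_{Pike} = 31.75 − 0.25·24.6 = 25.6.

24.6, 25.6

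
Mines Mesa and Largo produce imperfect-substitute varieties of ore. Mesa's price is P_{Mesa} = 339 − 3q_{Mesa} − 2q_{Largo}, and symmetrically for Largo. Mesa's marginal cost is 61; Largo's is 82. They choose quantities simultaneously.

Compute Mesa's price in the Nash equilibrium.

Mine Mesa's profit: π = q_{Mesa}(339 − 3q_{Mesa} − 2q_{Largo}) − 61q_{Mesa}.
∂π/∂q_{Mesa} = 278 − 6q_{Mesa} − 2q_{Largo} = 0 ⇒ q_{Mesa} = 139/3 − (1/3)q_{Largo}.
Similarly q_{Largo} = 257/6 − (1/3)q_{Mesa}.
Plugging q_{Largo} into Mesa's best response: q_{Mesa} = 139/3 − (1/3)(257/6 − (1/3)q_{Mesa}) ⇒ (8/9)q_{Mesa} = 577/18, so q_{Mesa} = 36.0625.
Then q_{Largo} = 257/6 − (1/3)·36.0625 = 30.8125.
P_{Mesa} = 339 − 3·36.0625 − 2·30.8125 = 169.1875.

169.1875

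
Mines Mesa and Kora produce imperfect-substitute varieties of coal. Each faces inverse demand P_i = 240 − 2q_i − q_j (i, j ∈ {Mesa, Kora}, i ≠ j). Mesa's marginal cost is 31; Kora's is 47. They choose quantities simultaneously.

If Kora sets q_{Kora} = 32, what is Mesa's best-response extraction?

Mine Mesa's profit: π = q_{Mesa}(240 − 2q_{Mesa} − q_{Kora}) − 31q_{Mesa}.
∂π/∂q_{Mesa} = 209 − 4q_{Mesa} − q_{Kora} = 0 ⇒ q_{Mesa} = 52.25 − 0.25q_{Kora}.
At q_{Kora} = 32: q_{Mesa} = 52.25 − 0.25·32 = 44.25.

44.25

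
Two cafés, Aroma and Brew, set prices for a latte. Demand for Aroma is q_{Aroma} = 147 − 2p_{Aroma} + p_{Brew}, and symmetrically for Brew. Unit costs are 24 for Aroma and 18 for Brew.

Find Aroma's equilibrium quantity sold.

80.4

Aroma's profit: π = (p_{Aroma} − 24)(147 − 2p_{Aroma} + p_{Brew}).
∂π/∂p_{Aroma} = 195 − 4p_{Aroma} + p_{Brew} = 0 ⇒ p_{Aroma} = 48.75 + 0.25p_{Brew}.
Similarly p_{Brew} = 45.75 + 0.25p_{Aroma}.
Plugging p_{Brew} into Aroma's best response: p_{Aroma} = 48.75 + 0.25(45.75 + 0.25p_{Aroma}) ⇒ 0.9375p_{Aroma} = 60.1875, so p_{Aroma} = 64.2.
Then p_{Brew} = 45.75 + 0.25·64.2 = 61.8.
q_{Aroma} = 147 − 2·64.2 + 61.8 = 80.4.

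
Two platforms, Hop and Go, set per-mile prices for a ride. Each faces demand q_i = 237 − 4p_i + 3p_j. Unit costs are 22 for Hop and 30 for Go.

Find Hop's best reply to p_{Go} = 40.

Hop's profit: π = (p_{Hop} − 22)(237 − 4p_{Hop} + 3p_{Go}).
∂π/∂p_{Hop} = 325 − 8p_{Hop} + 3p_{Go} = 0 ⇒ p_{Hop} = 40.625 + 0.375p_{Go}.
At p_{Go} = 40: p_{Hop} = 40.625 + 0.375·40 = 55.625.

55.625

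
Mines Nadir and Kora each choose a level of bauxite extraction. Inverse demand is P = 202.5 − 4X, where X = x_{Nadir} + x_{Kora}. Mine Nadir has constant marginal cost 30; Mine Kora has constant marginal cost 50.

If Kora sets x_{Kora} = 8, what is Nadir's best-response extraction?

Mine Nadir's profit: π = x_{Nadir}(202.5 − 4(x_{Nadir} + x_{Kora})) − 30x_{Nadir}.
∂π/∂x_{Nadir} = 172.5 − 8x_{Nadir} − 4x_{Kora} = 0, so x_{Nadir} = 21.5625 − 0.5x_{Kora}.
At x_{Kora} = 8: x_{Nadir} = 21.5625 − 0.5·8 = 17.5625.

17.5625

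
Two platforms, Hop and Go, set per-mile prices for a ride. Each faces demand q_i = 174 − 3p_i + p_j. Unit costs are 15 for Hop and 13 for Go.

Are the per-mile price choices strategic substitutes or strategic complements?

strategic complements

Hop's profit: π = (p_{Hop} − 15)(174 − 3p_{Hop} + p_{Go}).
∂π/∂p_{Hop} = 219 − 6p_{Hop} + p_{Go} = 0 ⇒ p_{Hop} = 36.5 + (1/6)p_{Go}.
The best-response slope dp_{Hop}/dp_{Go} = 1/6 > 0: the reaction function is upward-sloping, so the choices are strategic complements.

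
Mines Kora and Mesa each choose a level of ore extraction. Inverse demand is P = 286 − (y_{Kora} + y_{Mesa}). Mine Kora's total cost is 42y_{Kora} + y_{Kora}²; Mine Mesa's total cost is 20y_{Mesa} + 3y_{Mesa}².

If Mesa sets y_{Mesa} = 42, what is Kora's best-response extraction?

50.5

Mine Kora's profit: π = y_{Kora}(286 − (y_{Kora} + y_{Mesa})) − 42y_{Kora} − y_{Kora}².
∂π/∂y_{Kora} = 244 − 4y_{Kora} − y_{Mesa} = 0, so y_{Kora} = 61 − 0.25y_{Mesa}.
At y_{Mesa} = 42: y_{Kora} = 61 − 0.25·42 = 50.5.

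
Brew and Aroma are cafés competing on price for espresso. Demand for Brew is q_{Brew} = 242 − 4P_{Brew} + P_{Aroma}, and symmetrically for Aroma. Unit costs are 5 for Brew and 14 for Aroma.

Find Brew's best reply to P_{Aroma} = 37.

37.375

Brew's profit: π = (P_{Brew} − 5)(242 − 4P_{Brew} + P_{Aroma}).
∂π/∂P_{Brew} = 262 − 8P_{Brew} + P_{Aroma} = 0 ⇒ P_{Brew} = 32.75 + 0.125P_{Aroma}.
At P_{Aroma} = 37: P_{Brew} = 32.75 + 0.125·37 = 37.375.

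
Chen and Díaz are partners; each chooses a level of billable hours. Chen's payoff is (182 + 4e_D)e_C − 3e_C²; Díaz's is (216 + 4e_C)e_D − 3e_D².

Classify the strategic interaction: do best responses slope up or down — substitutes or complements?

strategic complements

Expanding Chen's payoff: 182e_C + 4e_De_C − 3e_C².
∂π/∂e_C = 182 + 4e_D − 6e_C = 0, so e_C = 91/3 + (2/3)e_D.
The best-response slope de_C/de_D = 2/3 > 0: the reaction function is upward-sloping, so the choices are strategic complements.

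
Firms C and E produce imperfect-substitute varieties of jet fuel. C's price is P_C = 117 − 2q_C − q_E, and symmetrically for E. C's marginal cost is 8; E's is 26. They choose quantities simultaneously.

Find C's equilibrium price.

54

Firm C's profit: π = q_C(117 − 2q_C − q_E) − 8q_C.
∂π/∂q_C = 109 − 4q_C − q_E = 0 ⇒ q_C = 27.25 − 0.25q_E.
Similarly q_E = 22.75 − 0.25q_C.
Plugging q_E into C's best response: q_C = 27.25 − 0.25(22.75 − 0.25q_C) ⇒ 0.9375q_C = 21.5625, so q_C = 23.
Then q_E = 22.75 − 0.25·23 = 17.
P_C = 117 − 2·23 − 17 = 54.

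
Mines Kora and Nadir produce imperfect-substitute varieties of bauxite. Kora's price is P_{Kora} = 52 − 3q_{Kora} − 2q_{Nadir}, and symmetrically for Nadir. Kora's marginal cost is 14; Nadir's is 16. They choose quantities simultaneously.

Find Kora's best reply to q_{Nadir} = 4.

Mine Kora's profit: π = q_{Kora}(52 − 3q_{Kora} − 2q_{Nadir}) − 14q_{Kora}.
∂π/∂q_{Kora} = 38 − 6q_{Kora} − 2q_{Nadir} = 0 ⇒ q_{Kora} = 19/3 − (1/3)q_{Nadir}.
At q_{Nadir} = 4: q_{Kora} = 19/3 − (1/3)·4 = 5.

5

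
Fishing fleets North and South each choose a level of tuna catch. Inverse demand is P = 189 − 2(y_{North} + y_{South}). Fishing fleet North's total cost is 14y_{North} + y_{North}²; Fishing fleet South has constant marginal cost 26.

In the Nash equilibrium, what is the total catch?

50.1

Fishing fleet North's profit: π = y_{North}(189 − 2(y_{North} + y_{South})) − 14y_{North} − y_{North}².
∂π/∂y_{North} = 175 − 6y_{North} − 2y_{South} = 0, so y_{North} = 175/6 − (1/3)y_{South}.
For South: ∂π/∂y_{South} = 163 − 4y_{South} − 2y_{North} = 0 ⇒ y_{South} = 40.75 − 0.5y_{North}.
Substituting the second reaction function into the first: y_{North} = 175/6 − (1/3)(40.75 − 0.5y_{North}), which gives (5/6)y_{North} = 187/12 ⇒ y_{North} = 18.7.
Then y_{South} = 40.75 − 0.5·18.7 = 31.4.
Total catch: 18.7 + 31.4 = 50.1.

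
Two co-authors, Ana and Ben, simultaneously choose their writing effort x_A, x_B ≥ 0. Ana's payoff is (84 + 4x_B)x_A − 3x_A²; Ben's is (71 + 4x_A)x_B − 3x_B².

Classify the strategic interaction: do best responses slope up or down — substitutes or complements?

Expanding Ana's payoff: 84x_A + 4x_Bx_A − 3x_A².
∂π/∂x_A = 84 + 4x_B − 6x_A = 0, so x_A = 14 + (2/3)x_B.
The best-response slope dx_A/dx_B = 2/3 > 0: the reaction function is upward-sloping, so the choices are strategic complements.

strategic complements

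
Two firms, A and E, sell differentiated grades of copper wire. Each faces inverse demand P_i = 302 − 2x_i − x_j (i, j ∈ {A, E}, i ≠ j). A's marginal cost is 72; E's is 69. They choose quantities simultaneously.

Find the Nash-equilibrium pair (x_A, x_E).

45.8, 46.8

Firm A's profit: π = x_A(302 − 2x_A − x_E) − 72x_A.
∂π/∂x_A = 230 − 4x_A − x_E = 0 ⇒ x_A = 57.5 − 0.25x_E.
Similarly x_E = 58.25 − 0.25x_A.
Solving the two reaction functions simultaneously: (1 − (−0.25)(−0.25))x_A = 57.5 − 0.25·58.25, so 0.9375x_A = 42.9375 and x_A = 45.8.
Then x_E = 58.25 − 0.25·45.8 = 46.8.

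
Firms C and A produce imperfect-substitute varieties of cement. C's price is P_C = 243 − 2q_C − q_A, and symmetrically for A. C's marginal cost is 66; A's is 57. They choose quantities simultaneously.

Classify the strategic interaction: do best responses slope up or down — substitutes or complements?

Firm C's profit: π = q_C(243 − 2q_C − q_A) − 66q_C.
∂π/∂q_C = 177 − 4q_C − q_A = 0 ⇒ q_C = 44.25 − 0.25q_A.
The best-response slope dq_C/dq_A = −0.25 < 0: the reaction function is downward-sloping, so the choices are strategic substitutes.

strategic substitutes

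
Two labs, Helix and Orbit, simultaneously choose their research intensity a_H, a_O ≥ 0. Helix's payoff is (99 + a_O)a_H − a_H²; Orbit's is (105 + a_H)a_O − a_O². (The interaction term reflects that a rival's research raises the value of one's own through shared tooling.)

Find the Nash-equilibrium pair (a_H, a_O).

101, 103

Expanding Helix's payoff: 99a_H + a_Oa_H − a_H².
∂π/∂a_H = 99 + a_O − 2a_H = 0, so a_H = 49.5 + 0.5a_O.
Likewise for Orbit: a_O = 52.5 + 0.5a_H.
Substituting the second reaction function into the first: a_H = 49.5 + 0.5(52.5 + 0.5a_H), which gives 0.75a_H = 75.75 ⇒ a_H = 101.
Then a_O = 52.5 + 0.5·101 = 103.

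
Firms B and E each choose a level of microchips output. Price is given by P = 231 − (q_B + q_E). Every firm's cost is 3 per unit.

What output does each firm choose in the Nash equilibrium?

Firm B's profit: π = q_B(231 − (q_B + q_E)) − 3q_B.
∂π/∂q_B = 228 − 2q_B − q_E = 0, so q_B = 114 − 0.5q_E.
The game is symmetric, so in equilibrium q_E = q_B: the reaction function gives 1.5q_B = 114, hence q_B = 76.

76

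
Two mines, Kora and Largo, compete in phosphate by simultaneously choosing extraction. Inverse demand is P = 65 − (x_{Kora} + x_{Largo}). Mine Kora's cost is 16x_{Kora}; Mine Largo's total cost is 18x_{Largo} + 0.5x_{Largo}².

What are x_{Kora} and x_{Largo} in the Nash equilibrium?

Mine Kora's profit: π = x_{Kora}(65 − (x_{Kora} + x_{Largo})) − 16x_{Kora}.
∂π/∂x_{Kora} = 49 − 2x_{Kora} − x_{Largo} = 0, so x_{Kora} = 24.5 − 0.5x_{Largo}.
For Largo: ∂π/∂x_{Largo} = 47 − 3x_{Largo} − x_{Kora} = 0 ⇒ x_{Largo} = 47/3 − (1/3)x_{Kora}.
Solving the two reaction functions simultaneously: (1 − (−0.5)(−1/3))x_{Kora} = 24.5 − 0.5·(47/3), so (5/6)x_{Kora} = 50/3 and x_{Kora} = 20.
Then x_{Largo} = 47/3 − (1/3)·20 = 9.

20, 9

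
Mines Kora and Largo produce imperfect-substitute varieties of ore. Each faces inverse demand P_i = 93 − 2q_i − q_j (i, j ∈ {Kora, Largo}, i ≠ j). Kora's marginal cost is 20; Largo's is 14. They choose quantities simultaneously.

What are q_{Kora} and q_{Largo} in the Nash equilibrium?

Mine Kora's profit: π = q_{Kora}(93 − 2q_{Kora} − q_{Largo}) − 20q_{Kora}.
∂π/∂q_{Kora} = 73 − 4q_{Kora} − q_{Largo} = 0 ⇒ q_{Kora} = 18.25 − 0.25q_{Largo}.
Similarly q_{Largo} = 19.75 − 0.25q_{Kora}.
Solving the two reaction functions simultaneously: (1 − (−0.25)(−0.25))q_{Kora} = 18.25 − 0.25·19.75, so 0.9375q_{Kora} = 13.3125 and q_{Kora} = 14.2.
Then q_{Largo} = 19.75 − 0.25·14.2 = 16.2.

14.2, 16.2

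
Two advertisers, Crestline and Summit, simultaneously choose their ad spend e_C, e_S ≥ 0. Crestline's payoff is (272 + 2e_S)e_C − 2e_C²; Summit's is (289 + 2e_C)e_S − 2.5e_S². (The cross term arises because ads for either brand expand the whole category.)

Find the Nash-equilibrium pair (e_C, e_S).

121.125, 106.25

Expanding Crestline's payoff: 272e_C + 2e_Se_C − 2e_C².
∂π/∂e_C = 272 + 2e_S − 4e_C = 0, so e_C = 68 + 0.5e_S.
Likewise for Summit: e_S = 57.8 + 0.4e_C.
Solving the two reaction functions simultaneously: (1 − (0.5)(0.4))e_C = 68 + 0.5·57.8, so 0.8e_C = 96.9 and e_C = 121.125.
Then e_S = 57.8 + 0.4·121.125 = 106.25.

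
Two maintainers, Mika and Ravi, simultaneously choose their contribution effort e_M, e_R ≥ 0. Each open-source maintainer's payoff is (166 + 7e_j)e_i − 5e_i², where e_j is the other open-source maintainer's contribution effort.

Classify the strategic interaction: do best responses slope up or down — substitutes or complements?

strategic complements

Mika's payoff is (166 + 7e_R)e_M − 5e_M².
∂π/∂e_M = 166 + 7e_R − 10e_M = 0, so e_M = 16.6 + 0.7e_R.
The best-response slope de_M/de_R = 0.7 > 0: the reaction function is upward-sloping, so the choices are strategic complements.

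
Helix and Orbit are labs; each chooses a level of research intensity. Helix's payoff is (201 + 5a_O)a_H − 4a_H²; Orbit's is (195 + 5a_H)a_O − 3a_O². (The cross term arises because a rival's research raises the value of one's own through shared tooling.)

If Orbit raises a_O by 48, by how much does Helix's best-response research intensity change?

30

Expanding Helix's payoff: 201a_H + 5a_Oa_H − 4a_H².
∂π/∂a_H = 201 + 5a_O − 8a_H = 0, so a_H = 25.125 + 0.625a_O.
The reaction-function slope is 0.625, so a 48-unit rise in a_O moves a_H by 0.625 × 48 = 30. Helix's best response rises — the actions are strategic complements.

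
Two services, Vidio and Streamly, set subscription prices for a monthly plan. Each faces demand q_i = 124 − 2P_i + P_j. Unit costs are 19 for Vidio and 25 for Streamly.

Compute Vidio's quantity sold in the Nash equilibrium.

71.6

Vidio's profit: π = (P_{Vidio} − 19)(124 − 2P_{Vidio} + P_{Streamly}).
∂π/∂P_{Vidio} = 162 − 4P_{Vidio} + P_{Streamly} = 0 ⇒ P_{Vidio} = 40.5 + 0.25P_{Streamly}.
Similarly P_{Streamly} = 43.5 + 0.25P_{Vidio}.
Solving the two reaction functions simultaneously: (1 − (0.25)(0.25))P_{Vidio} = 40.5 + 0.25·43.5, so 0.9375P_{Vidio} = 51.375 and P_{Vidio} = 54.8.
Then P_{Streamly} = 43.5 + 0.25·54.8 = 57.2.
q_{Vidio} = 124 − 2·54.8 + 57.2 = 71.6.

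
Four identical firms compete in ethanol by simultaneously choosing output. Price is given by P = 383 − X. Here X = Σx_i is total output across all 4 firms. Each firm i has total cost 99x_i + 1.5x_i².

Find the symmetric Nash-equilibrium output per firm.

A representative firm's profit is π_i = x_i(383 − X) − 99x_i − 1.5x_i², with X = x_i + Σ_{j≠i} x_j.
First-order condition: 284 − 5x_i − Σ_{j≠i} x_j = 0.
Imposing symmetry (x_j = x for all j) turns Σ_{j≠i} x_j into 3x, so 284 = 8x and x = 35.5.

35.5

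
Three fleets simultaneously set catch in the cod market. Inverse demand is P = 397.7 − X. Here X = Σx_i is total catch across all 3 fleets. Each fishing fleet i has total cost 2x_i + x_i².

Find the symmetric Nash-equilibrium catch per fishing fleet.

A representative fishing fleet's profit is π_i = x_i(397.7 − X) − 2x_i − x_i², with X = x_i + Σ_{j≠i} x_j.
First-order condition: 395.7 − 4x_i − Σ_{j≠i} x_j = 0.
With identical fishing fleets, set every x_j = x: then 395.7 − 4x − 2x = 0, i.e. x = 395.7/6 = 65.95.

65.95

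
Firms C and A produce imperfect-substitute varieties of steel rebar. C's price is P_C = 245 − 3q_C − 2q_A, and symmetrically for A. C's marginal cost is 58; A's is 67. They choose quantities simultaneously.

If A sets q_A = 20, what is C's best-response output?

24.5

Firm C's profit: π = q_C(245 − 3q_C − 2q_A) − 58q_C.
∂π/∂q_C = 187 − 6q_C − 2q_A = 0 ⇒ q_C = 187/6 − (1/3)q_A.
At q_A = 20: q_C = 187/6 − (1/3)·20 = 24.5.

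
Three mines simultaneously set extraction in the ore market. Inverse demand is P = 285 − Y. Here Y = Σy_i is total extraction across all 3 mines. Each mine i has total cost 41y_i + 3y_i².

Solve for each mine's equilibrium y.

A representative mine's profit is π_i = y_i(285 − Y) − 41y_i − 3y_i², with Y = y_i + Σ_{j≠i} y_j.
First-order condition: 244 − 8y_i − Σ_{j≠i} y_j = 0.
Imposing symmetry (y_j = y for all j) turns Σ_{j≠i} y_j into 2y, so 244 = 10y and y = 24.4.

24.4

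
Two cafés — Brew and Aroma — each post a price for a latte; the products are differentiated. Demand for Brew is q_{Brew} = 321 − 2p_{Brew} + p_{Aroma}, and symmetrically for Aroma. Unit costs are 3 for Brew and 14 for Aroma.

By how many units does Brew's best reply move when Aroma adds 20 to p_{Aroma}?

Brew's profit: π = (p_{Brew} − 3)(321 − 2p_{Brew} + p_{Aroma}).
∂π/∂p_{Brew} = 327 − 4p_{Brew} + p_{Aroma} = 0 ⇒ p_{Brew} = 81.75 + 0.25p_{Aroma}.
The reaction-function slope is 0.25, so a 20-unit rise in p_{Aroma} moves p_{Brew} by 0.25 × 20 = 5. Brew's best response rises — the actions are strategic complements.

5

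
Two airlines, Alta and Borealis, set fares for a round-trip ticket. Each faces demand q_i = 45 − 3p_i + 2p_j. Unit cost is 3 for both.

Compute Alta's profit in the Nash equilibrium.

330.75

Alta's profit: π = (p_{Alta} − 3)(45 − 3p_{Alta} + 2p_{Borealis}).
∂π/∂p_{Alta} = 54 − 6p_{Alta} + 2p_{Borealis} = 0 ⇒ p_{Alta} = 9 + (1/3)p_{Borealis}.
By symmetry p_{Borealis} = p_{Alta}; substituting into the reaction function, (2/3)p_{Alta} = 9 and p_{Alta} = 13.5.
q_{Alta} = 45 − 3·13.5 + 2·13.5 = 31.5.
Profit = (13.5 − 3)·31.5 = 330.75.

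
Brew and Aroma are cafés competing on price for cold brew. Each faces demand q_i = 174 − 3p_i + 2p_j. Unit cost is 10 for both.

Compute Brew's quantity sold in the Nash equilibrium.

123

Brew's profit: π = (p_{Brew} − 10)(174 − 3p_{Brew} + 2p_{Aroma}).
∂π/∂p_{Brew} = 204 − 6p_{Brew} + 2p_{Aroma} = 0 ⇒ p_{Brew} = 34 + (1/3)p_{Aroma}.
By symmetry p_{Aroma} = p_{Brew}; substituting into the reaction function, (2/3)p_{Brew} = 34 and p_{Brew} = 51.
q_{Brew} = 174 − 3·51 + 2·51 = 123.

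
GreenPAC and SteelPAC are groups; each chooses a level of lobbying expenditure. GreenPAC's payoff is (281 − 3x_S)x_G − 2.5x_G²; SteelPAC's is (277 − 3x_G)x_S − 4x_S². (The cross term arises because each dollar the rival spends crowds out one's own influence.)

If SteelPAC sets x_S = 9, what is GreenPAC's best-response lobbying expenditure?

Expanding GreenPAC's payoff: 281x_G − 3x_Sx_G − 2.5x_G².
∂π/∂x_G = 281 − 3x_S − 5x_G = 0, so x_G = 56.2 − 0.6x_S.
At x_S = 9: x_G = 56.2 − 0.6·9 = 50.8.

50.8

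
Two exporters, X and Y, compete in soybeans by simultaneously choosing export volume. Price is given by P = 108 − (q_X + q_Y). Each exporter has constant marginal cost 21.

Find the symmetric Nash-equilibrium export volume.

Exporter X's profit: π = q_X(108 − (q_X + q_Y)) − 21q_X.
∂π/∂q_X = 87 − 2q_X − q_Y = 0, so q_X = 43.5 − 0.5q_Y.
Setting q_X = q_Y in the reaction function: q_X = 43.5 − 0.5q_X, so q_X = 43.5 / 1.5 = 29.

29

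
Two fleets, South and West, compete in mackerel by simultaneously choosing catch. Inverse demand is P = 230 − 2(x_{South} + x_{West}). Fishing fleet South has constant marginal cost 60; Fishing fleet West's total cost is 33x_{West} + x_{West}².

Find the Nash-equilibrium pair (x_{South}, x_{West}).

Fishing fleet South's profit: π = x_{South}(230 − 2(x_{South} + x_{West})) − 60x_{South}.
∂π/∂x_{South} = 170 − 4x_{South} − 2x_{West} = 0, so x_{South} = 42.5 − 0.5x_{West}.
For West: ∂π/∂x_{West} = 197 − 6x_{West} − 2x_{South} = 0 ⇒ x_{West} = 197/6 − (1/3)x_{South}.
Substituting the second reaction function into the first: x_{South} = 42.5 − 0.5(197/6 − (1/3)x_{South}), which gives (5/6)x_{South} = 313/12 ⇒ x_{South} = 31.3.
Then x_{West} = 197/6 − (1/3)·31.3 = 22.4.

31.3, 22.4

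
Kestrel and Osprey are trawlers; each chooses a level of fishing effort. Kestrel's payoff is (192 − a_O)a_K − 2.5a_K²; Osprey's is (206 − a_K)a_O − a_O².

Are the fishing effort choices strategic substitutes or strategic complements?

Expanding Kestrel's payoff: 192a_K − a_Oa_K − 2.5a_K².
∂π/∂a_K = 192 − a_O − 5a_K = 0, so a_K = 38.4 − 0.2a_O.
The best-response slope da_K/da_O = −0.2 < 0: the reaction function is downward-sloping, so the choices are strategic substitutes.

strategic substitutes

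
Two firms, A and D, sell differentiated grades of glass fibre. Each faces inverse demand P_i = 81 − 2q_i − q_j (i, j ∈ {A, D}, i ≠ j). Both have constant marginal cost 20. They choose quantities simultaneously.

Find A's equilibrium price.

44.4

Firm A's profit: π = q_A(81 − 2q_A − q_D) − 20q_A.
∂π/∂q_A = 61 − 4q_A − q_D = 0 ⇒ q_A = 15.25 − 0.25q_D.
By symmetry q_D = q_A; substituting into the reaction function, 1.25q_A = 15.25 and q_A = 12.2.
P_A = 81 − 2·12.2 − 12.2 = 44.4.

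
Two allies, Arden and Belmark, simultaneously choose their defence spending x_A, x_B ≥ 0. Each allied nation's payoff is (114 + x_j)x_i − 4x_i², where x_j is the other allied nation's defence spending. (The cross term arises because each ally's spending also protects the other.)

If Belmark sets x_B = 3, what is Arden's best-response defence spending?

14.625

Arden's payoff is (114 + x_B)x_A − 4x_A².
∂π/∂x_A = 114 + x_B − 8x_A = 0, so x_A = 14.25 + 0.125x_B.
At x_B = 3: x_A = 14.25 + 0.125·3 = 14.625.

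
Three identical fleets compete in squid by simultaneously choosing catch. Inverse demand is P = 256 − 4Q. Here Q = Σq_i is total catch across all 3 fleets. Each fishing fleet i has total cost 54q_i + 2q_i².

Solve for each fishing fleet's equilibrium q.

A representative fishing fleet's profit is π_i = q_i(256 − 4Q) − 54q_i − 2q_i², with Q = q_i + Σ_{j≠i} q_j.
First-order condition: 202 − 12q_i − 4Σ_{j≠i} q_j = 0.
Imposing symmetry (q_j = q for all j) turns Σ_{j≠i} q_j into 2q, so 202 = 20q and q = 10.1.

10.1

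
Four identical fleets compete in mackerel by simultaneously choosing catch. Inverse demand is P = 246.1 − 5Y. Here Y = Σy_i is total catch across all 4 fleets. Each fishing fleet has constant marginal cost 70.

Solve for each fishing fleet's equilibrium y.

A representative fishing fleet's profit is π_i = y_i(246.1 − 5Y) − 70y_i, with Y = y_i + Σ_{j≠i} y_j.
First-order condition: 176.1 − 10y_i − 5Σ_{j≠i} y_j = 0.
In a symmetric equilibrium every fishing fleet chooses the same y, so Σ_{j≠i} y_j = 3y. The condition becomes 176.1 − 25y = 0, giving y = 176.1/25 = 7.044.

7.044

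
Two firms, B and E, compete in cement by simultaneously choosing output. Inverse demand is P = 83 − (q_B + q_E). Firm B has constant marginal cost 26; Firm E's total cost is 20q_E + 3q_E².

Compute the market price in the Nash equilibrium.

Firm B's profit: π = q_B(83 − (q_B + q_E)) − 26q_B.
∂π/∂q_B = 57 − 2q_B − q_E = 0, so q_B = 28.5 − 0.5q_E.
For E: ∂π/∂q_E = 63 − 8q_E − q_B = 0 ⇒ q_E = 7.875 − 0.125q_B.
Plugging q_E into B's best response: q_B = 28.5 − 0.5(7.875 − 0.125q_B) ⇒ 0.9375q_B = 24.5625, so q_B = 26.2.
Then q_E = 7.875 − 0.125·26.2 = 4.6.
Equilibrium price: P = 83 − 30.8 = 52.2.

52.2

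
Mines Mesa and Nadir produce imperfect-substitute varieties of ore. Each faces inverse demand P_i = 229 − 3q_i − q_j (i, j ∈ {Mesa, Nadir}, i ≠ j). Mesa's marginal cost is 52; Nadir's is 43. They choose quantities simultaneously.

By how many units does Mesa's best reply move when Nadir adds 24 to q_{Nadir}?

Mine Mesa's profit: π = q_{Mesa}(229 − 3q_{Mesa} − q_{Nadir}) − 52q_{Mesa}.
∂π/∂q_{Mesa} = 177 − 6q_{Mesa} − q_{Nadir} = 0 ⇒ q_{Mesa} = 29.5 − (1/6)q_{Nadir}.
The reaction-function slope is −1/6, so a 24-unit rise in q_{Nadir} moves q_{Mesa} by −1/6 × 24 = −4. Mesa's best response falls — the actions are strategic substitutes.

-4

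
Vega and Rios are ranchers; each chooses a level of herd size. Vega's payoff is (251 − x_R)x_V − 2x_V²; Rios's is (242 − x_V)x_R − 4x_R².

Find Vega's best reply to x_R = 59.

Expanding Vega's payoff: 251x_V − x_Rx_V − 2x_V².
∂π/∂x_V = 251 − x_R − 4x_V = 0, so x_V = 62.75 − 0.25x_R.
At x_R = 59: x_V = 62.75 − 0.25·59 = 48.

48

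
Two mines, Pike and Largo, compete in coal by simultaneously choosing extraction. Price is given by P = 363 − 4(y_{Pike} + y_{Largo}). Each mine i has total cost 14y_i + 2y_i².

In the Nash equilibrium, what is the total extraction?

43.625

Mine Pike's profit: π = y_{Pike}(363 − 4(y_{Pike} + y_{Largo})) − 14y_{Pike} − 2y_{Pike}².
∂π/∂y_{Pike} = 349 − 12y_{Pike} − 4y_{Largo} = 0, so y_{Pike} = 349/12 − (1/3)y_{Largo}.
By symmetry y_{Largo} = y_{Pike}; substituting into the reaction function, (4/3)y_{Pike} = 349/12 and y_{Pike} = 21.8125.
Total extraction: 21.8125 + 21.8125 = 43.625.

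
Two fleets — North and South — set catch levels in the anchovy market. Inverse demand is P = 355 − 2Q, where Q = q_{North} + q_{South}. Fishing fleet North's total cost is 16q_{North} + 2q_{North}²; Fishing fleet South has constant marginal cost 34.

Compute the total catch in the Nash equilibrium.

93

Fishing fleet North's profit: π = q_{North}(355 − 2(q_{North} + q_{South})) − 16q_{North} − 2q_{North}².
∂π/∂q_{North} = 339 − 8q_{North} − 2q_{South} = 0, so q_{North} = 42.375 − 0.25q_{South}.
For South: ∂π/∂q_{South} = 321 − 4q_{South} − 2q_{North} = 0 ⇒ q_{South} = 80.25 − 0.5q_{North}.
Substituting the second reaction function into the first: q_{North} = 42.375 − 0.25(80.25 − 0.5q_{North}), which gives 0.875q_{North} = 22.3125 ⇒ q_{North} = 25.5.
Then q_{South} = 80.25 − 0.5·25.5 = 67.5.
Total catch: 25.5 + 67.5 = 93.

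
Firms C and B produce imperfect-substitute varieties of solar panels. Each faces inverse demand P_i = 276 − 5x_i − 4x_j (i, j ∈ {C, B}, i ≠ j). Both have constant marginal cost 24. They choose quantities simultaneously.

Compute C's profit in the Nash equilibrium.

1620

Firm C's profit: π = x_C(276 − 5x_C − 4x_B) − 24x_C.
∂π/∂x_C = 252 − 10x_C − 4x_B = 0 ⇒ x_C = 25.2 − 0.4x_B.
Setting x_C = x_B in the reaction function: x_C = 25.2 − 0.4x_C, so x_C = 25.2 / 1.4 = 18.
P_C = 276 − 5·18 − 4·18 = 114.
Profit = (114 − 24)·18 = 1620.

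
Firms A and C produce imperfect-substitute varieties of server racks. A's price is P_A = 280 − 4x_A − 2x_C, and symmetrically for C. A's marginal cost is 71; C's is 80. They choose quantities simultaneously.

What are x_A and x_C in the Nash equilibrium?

Firm A's profit: π = x_A(280 − 4x_A − 2x_C) − 71x_A.
∂π/∂x_A = 209 − 8x_A − 2x_C = 0 ⇒ x_A = 26.125 − 0.25x_C.
Similarly x_C = 25 − 0.25x_A.
Solving the two reaction functions simultaneously: (1 − (−0.25)(−0.25))x_A = 26.125 − 0.25·25, so 0.9375x_A = 19.875 and x_A = 21.2.
Then x_C = 25 − 0.25·21.2 = 19.7.

21.2, 19.7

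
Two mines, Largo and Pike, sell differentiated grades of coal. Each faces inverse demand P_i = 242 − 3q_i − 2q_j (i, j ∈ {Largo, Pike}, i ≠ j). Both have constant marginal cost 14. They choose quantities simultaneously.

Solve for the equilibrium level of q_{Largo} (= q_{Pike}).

Mine Largo's profit: π = q_{Largo}(242 − 3q_{Largo} − 2q_{Pike}) − 14q_{Largo}.
∂π/∂q_{Largo} = 228 − 6q_{Largo} − 2q_{Pike} = 0 ⇒ q_{Largo} = 38 − (1/3)q_{Pike}.
The game is symmetric, so in equilibrium q_{Pike} = q_{Largo}: the reaction function gives (4/3)q_{Largo} = 38, hence q_{Largo} = 28.5.

28.5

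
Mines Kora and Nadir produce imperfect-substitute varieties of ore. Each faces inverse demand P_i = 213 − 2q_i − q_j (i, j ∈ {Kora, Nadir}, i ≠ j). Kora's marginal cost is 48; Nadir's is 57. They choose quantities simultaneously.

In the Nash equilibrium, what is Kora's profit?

Mine Kora's profit: π = q_{Kora}(213 − 2q_{Kora} − q_{Nadir}) − 48q_{Kora}.
∂π/∂q_{Kora} = 165 − 4q_{Kora} − q_{Nadir} = 0 ⇒ q_{Kora} = 41.25 − 0.25q_{Nadir}.
Similarly q_{Nadir} = 39 − 0.25q_{Kora}.
Solving the two reaction functions simultaneously: (1 − (−0.25)(−0.25))q_{Kora} = 41.25 − 0.25·39, so 0.9375q_{Kora} = 31.5 and q_{Kora} = 33.6.
Then q_{Nadir} = 39 − 0.25·33.6 = 30.6.
P_{Kora} = 213 − 2·33.6 − 30.6 = 115.2.
Profit = (115.2 − 48)·33.6 = 2257.92.

2257.92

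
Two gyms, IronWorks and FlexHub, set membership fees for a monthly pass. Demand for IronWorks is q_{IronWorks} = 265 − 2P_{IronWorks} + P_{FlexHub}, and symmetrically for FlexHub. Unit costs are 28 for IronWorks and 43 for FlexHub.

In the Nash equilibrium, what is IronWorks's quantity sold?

IronWorks's profit: π = (P_{IronWorks} − 28)(265 − 2P_{IronWorks} + P_{FlexHub}).
∂π/∂P_{IronWorks} = 321 − 4P_{IronWorks} + P_{FlexHub} = 0 ⇒ P_{IronWorks} = 80.25 + 0.25P_{FlexHub}.
Similarly P_{FlexHub} = 87.75 + 0.25P_{IronWorks}.
Substituting the second reaction function into the first: P_{IronWorks} = 80.25 + 0.25(87.75 + 0.25P_{IronWorks}), which gives 0.9375P_{IronWorks} = 102.1875 ⇒ P_{IronWorks} = 109.
Then P_{FlexHub} = 87.75 + 0.25·109 = 115.
q_{IronWorks} = 265 − 2·109 + 115 = 162.

162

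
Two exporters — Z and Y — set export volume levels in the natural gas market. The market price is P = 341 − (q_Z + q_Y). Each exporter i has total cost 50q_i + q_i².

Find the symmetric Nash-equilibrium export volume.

Exporter Z's profit: π = q_Z(341 − (q_Z + q_Y)) − 50q_Z − q_Z².
∂π/∂q_Z = 291 − 4q_Z − q_Y = 0, so q_Z = 72.75 − 0.25q_Y.
Setting q_Z = q_Y in the reaction function: q_Z = 72.75 − 0.25q_Z, so q_Z = 72.75 / 1.25 = 58.2.

58.2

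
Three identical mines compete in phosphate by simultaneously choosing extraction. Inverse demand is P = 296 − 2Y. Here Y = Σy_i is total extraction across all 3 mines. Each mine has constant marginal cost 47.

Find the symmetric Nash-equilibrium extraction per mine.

A representative mine's profit is π_i = y_i(296 − 2Y) − 47y_i, with Y = y_i + Σ_{j≠i} y_j.
First-order condition: 249 − 4y_i − 2Σ_{j≠i} y_j = 0.
In a symmetric equilibrium every mine chooses the same y, so Σ_{j≠i} y_j = 2y. The condition becomes 249 − 8y = 0, giving y = 249/8 = 31.125.

31.125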